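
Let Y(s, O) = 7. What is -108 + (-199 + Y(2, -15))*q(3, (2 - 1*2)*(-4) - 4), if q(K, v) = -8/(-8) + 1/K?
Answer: -364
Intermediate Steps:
q(K, v) = 1 + 1/K (q(K, v) = -8*(-1/8) + 1/K = 1 + 1/K)
-108 + (-199 + Y(2, -15))*q(3, (2 - 1*2)*(-4) - 4) = -108 + (-199 + 7)*((1 + 3)/3) = -108 - 64*4 = -108 - 192*4/3 = -108 - 256 = -364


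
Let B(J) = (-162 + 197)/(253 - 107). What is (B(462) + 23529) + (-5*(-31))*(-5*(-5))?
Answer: 4001019/146 ≈ 27404.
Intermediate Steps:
B(J) = 35/146
(B(462) + 23529) + (-5*(-31))*(-5*(-5)) = (35/146 + 23529) + (-5*(-31))*(-5*(-5)) = 3435269/146 + 155*25 = 3435269/146 + 3875 = 4001019/146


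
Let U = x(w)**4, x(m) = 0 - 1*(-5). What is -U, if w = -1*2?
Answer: -625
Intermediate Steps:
w = -2
x(m) = 5 (x(m) = 0 + 5 = 5)
U = 625 (U = 5**4 = 625)
-U = -1*625 = -625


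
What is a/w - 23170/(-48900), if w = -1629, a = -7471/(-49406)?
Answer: 15536760614/32796567405 ≈ 0.47373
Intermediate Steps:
a = 7471/49406 (a = -7471*(-1/49406) = 7471/49406 ≈ 0.15122)
a/w - 23170/(-48900) = (7471/49406)/(-1629) - 23170/(-48900) = (7471/49406)*(-1/1629) - 23170*(-1/48900) = -7471/80482374 + 2317/4890 = 15536760614/32796567405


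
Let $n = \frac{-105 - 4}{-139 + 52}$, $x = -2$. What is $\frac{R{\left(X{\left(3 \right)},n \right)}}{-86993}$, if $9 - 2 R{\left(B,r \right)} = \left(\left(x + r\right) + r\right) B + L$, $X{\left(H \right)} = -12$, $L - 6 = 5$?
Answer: $- \frac{59}{2522797} \approx -2.3387 \cdot 10^{-5}$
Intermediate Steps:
$L = 11$ ($L = 6 + 5 = 11$)
$n = \frac{109}{87}$ ($n = - \frac{109}{-87} = \left(-109\right) \left(- \frac{1}{87}\right) = \frac{109}{87} \approx 1.2529$)
$R{\left(B,r \right)} = -1 - \frac{B \left(-2 + 2 r\right)}{2}$ ($R{\left(B,r \right)} = \frac{9}{2} - \frac{\left(\left(-2 + r\right) + r\right) B + 11}{2} = \frac{9}{2} - \frac{\left(-2 + 2 r\right) B + 11}{2} = \frac{9}{2} - \frac{B \left(-2 + 2 r\right) + 11}{2} = \frac{9}{2} - \frac{11 + B \left(-2 + 2 r\right)}{2} = \frac{9}{2} - \left(\frac{11}{2} + \frac{B \left(-2 + 2 r\right)}{2}\right) = -1 - \frac{B \left(-2 + 2 r\right)}{2}$)
$\frac{R{\left(X{\left(3 \right)},n \right)}}{-86993} = \frac{-1 - 12 - \left(-12\right) \frac{109}{87}}{-86993} = \left(-1 - 12 + \frac{436}{29}\right) \left(- \frac{1}{86993}\right) = \frac{59}{29} \left(- \frac{1}{86993}\right) = - \frac{59}{2522797}$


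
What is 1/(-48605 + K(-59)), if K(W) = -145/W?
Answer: -59/2867550 ≈ -2.0575e-5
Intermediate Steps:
1/(-48605 + K(-59)) = 1/(-48605 - 145/(-59)) = 1/(-48605 - 145*(-1/59)) = 1/(-48605 + 145/59) = 1/(-2867550/59) = -59/2867550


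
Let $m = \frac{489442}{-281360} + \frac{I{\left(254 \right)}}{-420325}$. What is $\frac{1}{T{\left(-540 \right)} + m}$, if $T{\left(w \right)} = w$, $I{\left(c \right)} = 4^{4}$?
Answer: $- \frac{11826264200}{6406762341681} \approx -0.0018459$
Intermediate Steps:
$I{\left(c \right)} = 256$
$m = - \frac{20579673681}{11826264200}$ ($m = \frac{489442}{-281360} + \frac{256}{-420325} = 489442 \left(- \frac{1}{281360}\right) + 256 \left(- \frac{1}{420325}\right) = - \frac{244721}{140680} - \frac{256}{420325} = - \frac{20579673681}{11826264200} \approx -1.7402$)
$\frac{1}{T{\left(-540 \right)} + m} = \frac{1}{-540 - \frac{20579673681}{11826264200}} = \frac{1}{- \frac{6406762341681}{11826264200}} = - \frac{11826264200}{6406762341681}$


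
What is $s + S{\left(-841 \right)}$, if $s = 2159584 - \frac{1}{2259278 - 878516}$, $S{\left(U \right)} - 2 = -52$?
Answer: $\frac{2981802484907}{1380762} \approx 2.1595 \cdot 10^{6}$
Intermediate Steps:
$S{\left(U \right)} = -50$ ($S{\left(U \right)} = 2 - 52 = -50$)
$s = \frac{2981871523007}{1380762}$ ($s = 2159584 - \frac{1}{1380762} = \frac{2981871523007}{1380762} \approx 2.1596 \cdot 10^{6}$)
$s + S{\left(-841 \right)} = \frac{2981871523007}{1380762} - 50 = \frac{2981802484907}{1380762}$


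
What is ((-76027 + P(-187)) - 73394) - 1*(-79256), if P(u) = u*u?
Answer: -35196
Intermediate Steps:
P(u) = u²
((-76027 + P(-187)) - 73394) - 1*(-79256) = ((-76027 + (-187)²) - 73394) - 1*(-79256) = ((-76027 + 34969) - 73394) + 79256 = (-41058 - 73394) + 79256 = -114452 + 79256 = -35196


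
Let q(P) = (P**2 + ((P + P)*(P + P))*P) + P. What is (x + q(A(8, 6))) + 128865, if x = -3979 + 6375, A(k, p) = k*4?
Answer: 263389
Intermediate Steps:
A(k, p) = 4*k
q(P) = P + P**2 + 4*P**3 (q(P) = (P**2 + ((2*P)*(2*P))*P) + P = (P**2 + (4*P**2)*P) + P = (P**2 + 4*P**3) + P = P + P**2 + 4*P**3)
x = 2396
(x + q(A(8, 6))) + 128865 = (2396 + (4*8)*(1 + 4*8 + 4*(4*8)**2)) + 128865 = (2396 + 32*(1 + 32 + 4*32**2)) + 128865 = (2396 + 32*(1 + 32 + 4*1024)) + 128865 = (2396 + 32*(1 + 32 + 4096)) + 128865 = (2396 + 32*4129) + 128865 = (2396 + 132128) + 128865 = 134524 + 128865 = 263389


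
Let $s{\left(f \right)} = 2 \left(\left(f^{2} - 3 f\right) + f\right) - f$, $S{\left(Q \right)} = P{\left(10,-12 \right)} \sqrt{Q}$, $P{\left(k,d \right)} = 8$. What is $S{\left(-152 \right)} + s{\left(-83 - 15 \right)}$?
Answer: $19698 + 16 i \sqrt{38} \approx 19698.0 + 98.631 i$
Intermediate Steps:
$S{\left(Q \right)} = 8 \sqrt{Q}$
$s{\left(f \right)} = - 5 f + 2 f^{2}$ ($s{\left(f \right)} = 2 \left(f^{2} - 2 f\right) - f = \left(- 4 f + 2 f^{2}\right) - f = - 5 f + 2 f^{2}$)
$S{\left(-152 \right)} + s{\left(-83 - 15 \right)} = 8 \sqrt{-152} + \left(-83 - 15\right) \left(-5 + 2 \left(-83 - 15\right)\right) = 8 \cdot 2 i \sqrt{38} - 98 \left(-5 + 2 \left(-98\right)\right) = 16 i \sqrt{38} - 98 \left(-5 - 196\right) = 16 i \sqrt{38} - -19698 = 16 i \sqrt{38} + 19698 = 19698 + 16 i \sqrt{38}$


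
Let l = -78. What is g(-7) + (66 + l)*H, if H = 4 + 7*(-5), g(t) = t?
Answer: 365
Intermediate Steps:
H = -31 (H = 4 - 35 = -31)
g(-7) + (66 + l)*H = -7 + (66 - 78)*(-31) = -7 - 12*(-31) = -7 + 372 = 365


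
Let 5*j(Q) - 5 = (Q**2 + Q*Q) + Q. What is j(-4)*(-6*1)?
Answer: -198/5 ≈ -39.600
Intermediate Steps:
j(Q) = 1 + Q/5 + 2*Q**2/5 (j(Q) = 1 + ((Q**2 + Q*Q) + Q)/5 = 1 + ((Q**2 + Q**2) + Q)/5 = 1 + (2*Q**2 + Q)/5 = 1 + (Q + 2*Q**2)/5 = 1 + (Q/5 + 2*Q**2/5) = 1 + Q/5 + 2*Q**2/5)
j(-4)*(-6*1) = (1 + (1/5)*(-4) + (2/5)*(-4)**2)*(-6*1) = (1 - 4/5 + (2/5)*16)*(-6) = (1 - 4/5 + 32/5)*(-6) = (33/5)*(-6) = -198/5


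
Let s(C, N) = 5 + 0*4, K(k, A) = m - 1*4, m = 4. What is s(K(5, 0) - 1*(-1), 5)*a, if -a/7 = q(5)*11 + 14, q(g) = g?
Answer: -2415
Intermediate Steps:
K(k, A) = 0 (K(k, A) = 4 - 1*4 = 4 - 4 = 0)
a = -483 (a = -7*(5*11 + 14) = -7*(55 + 14) = -7*69 = -483)
s(C, N) = 5 (s(C, N) = 5 + 0 = 5)
s(K(5, 0) - 1*(-1), 5)*a = 5*(-483) = -2415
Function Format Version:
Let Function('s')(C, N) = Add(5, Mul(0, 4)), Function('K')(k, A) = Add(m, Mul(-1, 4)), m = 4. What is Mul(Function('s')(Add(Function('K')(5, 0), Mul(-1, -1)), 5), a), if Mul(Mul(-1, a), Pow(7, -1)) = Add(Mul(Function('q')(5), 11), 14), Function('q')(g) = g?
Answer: -2415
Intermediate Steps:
Function('K')(k, A) = 0 (Function('K')(k, A) = Add(4, Mul(-1, 4)) = Add(4, -4) = 0)
a = -483 (a = Mul(-7, Add(Mul(5, 11), 14)) = Mul(-7, Add(55, 14)) = Mul(-7, 69) = -483)
Function('s')(C, N) = 5 (Function('s')(C, N) = Add(5, 0) = 5)
Mul(Function('s')(Add(Function('K')(5, 0), Mul(-1, -1)), 5), a) = Mul(5, -483) = -2415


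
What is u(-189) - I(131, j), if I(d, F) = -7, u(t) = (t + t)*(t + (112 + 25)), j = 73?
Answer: 19663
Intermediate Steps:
u(t) = 2*t*(137 + t) (u(t) = (2*t)*(t + 137) = (2*t)*(137 + t) = 2*t*(137 + t))
u(-189) - I(131, j) = 2*(-189)*(137 - 189) - 1*(-7) = 2*(-189)*(-52) + 7 = 19656 + 7 = 19663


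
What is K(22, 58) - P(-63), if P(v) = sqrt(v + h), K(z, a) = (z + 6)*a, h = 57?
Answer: 1624 - I*sqrt(6) ≈ 1624.0 - 2.4495*I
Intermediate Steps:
K(z, a) = a*(6 + z) (K(z, a) = (6 + z)*a = a*(6 + z))
P(v) = sqrt(57 + v) (P(v) = sqrt(v + 57) = sqrt(57 + v))
K(22, 58) - P(-63) = 58*(6 + 22) - sqrt(57 - 63) = 58*28 - sqrt(-6) = 1624 - I*sqrt(6)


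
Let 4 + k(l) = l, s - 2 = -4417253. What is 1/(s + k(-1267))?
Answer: -1/4418522 ≈ -2.2632e-7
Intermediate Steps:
s = -4417251 (s = 2 - 4417253 = -4417251)
k(l) = -4 + l
1/(s + k(-1267)) = 1/(-4417251 + (-4 - 1267)) = 1/(-4417251 - 1271) = 1/(-4418522) = -1/4418522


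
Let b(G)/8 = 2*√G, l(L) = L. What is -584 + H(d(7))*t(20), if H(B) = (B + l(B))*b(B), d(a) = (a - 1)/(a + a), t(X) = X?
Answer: -584 + 1920*√21/49 ≈ -404.44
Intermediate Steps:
d(a) = (-1 + a)/(2*a) (d(a) = (-1 + a)/((2*a)) = (-1 + a)*(1/(2*a)) = (-1 + a)/(2*a))
b(G) = 16*√G (b(G) = 8*(2*√G) = 16*√G)
H(B) = 32*B^(3/2) (H(B) = (B + B)*(16*√B) = (2*B)*(16*√B) = 32*B^(3/2))
-584 + H(d(7))*t(20) = -584 + (32*((½)*(-1 + 7)/7)^(3/2))*20 = -584 + (32*((½)*(⅐)*6)^(3/2))*20 = -584 + (32*(3/7)^(3/2))*20 = -584 + (32*(3*√21/49))*20 = -584 + (96*√21/49)*20 = -584 + 1920*√21/49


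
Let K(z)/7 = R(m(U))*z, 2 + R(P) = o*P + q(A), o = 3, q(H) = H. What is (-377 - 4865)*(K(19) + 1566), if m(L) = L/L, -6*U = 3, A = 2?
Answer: -10300530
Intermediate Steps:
U = -½ (U = -⅙*3 = -½ ≈ -0.50000)
m(L) = 1
R(P) = 3*P (R(P) = -2 + (3*P + 2) = -2 + (2 + 3*P) = 3*P)
K(z) = 21*z (K(z) = 7*((3*1)*z) = 7*(3*z) = 21*z)
(-377 - 4865)*(K(19) + 1566) = (-377 - 4865)*(21*19 + 1566) = -5242*(399 + 1566) = -5242*1965 = -10300530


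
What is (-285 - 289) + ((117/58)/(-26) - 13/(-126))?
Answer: -4194605/7308 ≈ -573.97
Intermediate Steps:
(-285 - 289) + ((117/58)/(-26) - 13/(-126)) = -574 + ((117*(1/58))*(-1/26) - 13*(-1/126)) = -574 + ((117/58)*(-1/26) + 13/126) = -574 + (-9/116 + 13/126) = -574 + 187/7308 = -4194605/7308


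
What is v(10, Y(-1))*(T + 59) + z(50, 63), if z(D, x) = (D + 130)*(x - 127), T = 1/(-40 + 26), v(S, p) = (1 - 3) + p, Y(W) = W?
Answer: -163755/14 ≈ -11697.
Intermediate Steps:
v(S, p) = -2 + p
T = -1/14 (T = 1/(-14) = -1/14 ≈ -0.071429)
z(D, x) = (-127 + x)*(130 + D) (z(D, x) = (130 + D)*(-127 + x) = (-127 + x)*(130 + D))
v(10, Y(-1))*(T + 59) + z(50, 63) = (-2 - 1)*(-1/14 + 59) + (-16510 - 127*50 + 130*63 + 50*63) = -3*825/14 + (-16510 - 6350 + 8190 + 3150) = -2475/14 - 11520 = -163755/14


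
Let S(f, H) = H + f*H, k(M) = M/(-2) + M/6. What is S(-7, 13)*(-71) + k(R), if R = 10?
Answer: 16604/3 ≈ 5534.7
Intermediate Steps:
k(M) = -M/3 (k(M) = M*(-1/2) + M*(1/6) = -M/2 + M/6 = -M/3)
S(f, H) = H + H*f
S(-7, 13)*(-71) + k(R) = (13*(1 - 7))*(-71) - 1/3*10 = (13*(-6))*(-71) - 10/3 = -78*(-71) - 10/3 = 5538 - 10/3 = 16604/3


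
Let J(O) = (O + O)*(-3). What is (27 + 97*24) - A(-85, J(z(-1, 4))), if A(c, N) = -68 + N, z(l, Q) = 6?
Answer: 2459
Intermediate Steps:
J(O) = -6*O (J(O) = (2*O)*(-3) = -6*O)
(27 + 97*24) - A(-85, J(z(-1, 4))) = (27 + 97*24) - (-68 - 6*6) = (27 + 2328) - (-68 - 36) = 2355 - 1*(-104) = 2355 + 104 = 2459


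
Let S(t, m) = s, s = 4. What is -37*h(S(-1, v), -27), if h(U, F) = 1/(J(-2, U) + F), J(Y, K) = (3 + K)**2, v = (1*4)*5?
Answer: -37/22 ≈ -1.6818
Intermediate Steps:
v = 20 (v = 4*5 = 20)
S(t, m) = 4
h(U, F) = 1/(F + (3 + U)**2) (h(U, F) = 1/((3 + U)**2 + F) = 1/(F + (3 + U)**2))
-37*h(S(-1, v), -27) = -37/(-27 + (3 + 4)**2) = -37/(-27 + 7**2) = -37/(-27 + 49) = -37/22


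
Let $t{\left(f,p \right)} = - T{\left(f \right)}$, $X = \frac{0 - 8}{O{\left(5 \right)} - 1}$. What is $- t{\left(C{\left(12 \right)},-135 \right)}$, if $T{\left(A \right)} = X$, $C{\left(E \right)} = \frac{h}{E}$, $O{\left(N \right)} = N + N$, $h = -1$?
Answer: $- \frac{8}{9} \approx -0.88889$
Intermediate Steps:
$O{\left(N \right)} = 2 N$
$C{\left(E \right)} = - \frac{1}{E}$
$X = - \frac{8}{9}$ ($X = \frac{0 - 8}{2 \cdot 5 - 1} = - \frac{8}{10 - 1} = - \frac{8}{9} \approx -0.88889$)
$T{\left(A \right)} = - \frac{8}{9}$
$t{\left(f,p \right)} = \frac{8}{9}$ ($t{\left(f,p \right)} = \left(-1\right) \left(- \frac{8}{9}\right) = \frac{8}{9}$)
$- t{\left(C{\left(12 \right)},-135 \right)} = \left(-1\right) \frac{8}{9} = - \frac{8}{9}$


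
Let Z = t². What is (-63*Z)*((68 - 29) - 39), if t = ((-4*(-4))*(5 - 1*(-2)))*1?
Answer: 0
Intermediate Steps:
t = 112 (t = (16*(5 + 2))*1 = (16*7)*1 = 112*1 = 112)
Z = 12544 (Z = 112² = 12544)
(-63*Z)*((68 - 29) - 39) = (-63*12544)*((68 - 29) - 39) = -790272*(39 - 39) = -790272*0 = 0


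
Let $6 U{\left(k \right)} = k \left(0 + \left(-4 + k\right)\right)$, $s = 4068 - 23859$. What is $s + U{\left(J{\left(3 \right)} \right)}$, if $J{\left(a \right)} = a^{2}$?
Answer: $- \frac{39567}{2} \approx -19784.0$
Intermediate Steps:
$s = -19791$
$U{\left(k \right)} = \frac{k \left(-4 + k\right)}{6}$ ($U{\left(k \right)} = \frac{k \left(0 + \left(-4 + k\right)\right)}{6} = \frac{k \left(-4 + k\right)}{6}$)
$s + U{\left(J{\left(3 \right)} \right)} = -19791 + \frac{3^{2} \left(-4 + 3^{2}\right)}{6} = -19791 + \frac{1}{6} \cdot 9 \left(-4 + 9\right) = -19791 + \frac{1}{6} \cdot 9 \cdot 5 = -19791 + \frac{15}{2} = - \frac{39567}{2}$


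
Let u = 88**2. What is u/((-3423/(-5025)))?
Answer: 12971200/1141 ≈ 11368.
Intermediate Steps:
u = 7744
u/((-3423/(-5025))) = 7744/((-3423/(-5025))) = 7744/((-3423*(-1/5025))) = 7744/(1141/1675) = 7744*(1675/1141) = 12971200/1141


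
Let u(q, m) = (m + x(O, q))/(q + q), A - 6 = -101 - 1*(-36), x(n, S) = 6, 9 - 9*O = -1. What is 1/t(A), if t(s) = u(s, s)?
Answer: 118/53 ≈ 2.2264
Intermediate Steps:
O = 10/9 (O = 1 - ⅑*(-1) = 1 + ⅑ = 10/9 ≈ 1.1111)
A = -59 (A = 6 + (-101 - 1*(-36)) = 6 + (-101 + 36) = 6 - 65 = -59)
u(q, m) = (6 + m)/(2*q) (u(q, m) = (m + 6)/(q + q) = (6 + m)/((2*q)) = (6 + m)*(1/(2*q)) = (6 + m)/(2*q))
t(s) = (6 + s)/(2*s)
1/t(A) = 1/((½)*(6 - 59)/(-59)) = 1/((½)*(-1/59)*(-53)) = 1/(53/118) = 118/53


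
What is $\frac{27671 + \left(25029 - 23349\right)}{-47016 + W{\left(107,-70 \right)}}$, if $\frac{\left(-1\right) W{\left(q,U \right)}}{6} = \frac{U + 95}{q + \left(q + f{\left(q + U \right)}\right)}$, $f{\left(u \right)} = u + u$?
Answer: $- \frac{28752}{46057} \approx -0.62427$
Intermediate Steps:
$f{\left(u \right)} = 2 u$
$W{\left(q,U \right)} = - \frac{6 \left(95 + U\right)}{2 U + 4 q}$ ($W{\left(q,U \right)} = - 6 \frac{U + 95}{q + \left(q + 2 \left(q + U\right)\right)} = - 6 \frac{95 + U}{q + \left(q + 2 \left(U + q\right)\right)} = - 6 \frac{95 + U}{q + \left(q + \left(2 U + 2 q\right)\right)} = - 6 \frac{95 + U}{q + \left(2 U + 3 q\right)} = - 6 \frac{95 + U}{2 U + 4 q} = - \frac{6 \left(95 + U\right)}{2 U + 4 q}$)
$\frac{27671 + \left(25029 - 23349\right)}{-47016 + W{\left(107,-70 \right)}} = \frac{27671 + \left(25029 - 23349\right)}{-47016 + \frac{3 \left(-95 - -70\right)}{-70 + 2 \cdot 107}} = \frac{27671 + \left(25029 - 23349\right)}{-47016 + \frac{3 \left(-95 + 70\right)}{-70 + 214}} = \frac{27671 + 1680}{-47016 + 3 \cdot \frac{1}{144} \left(-25\right)} = \frac{29351}{-47016 + 3 \cdot \frac{1}{144} \left(-25\right)} = \frac{29351}{-47016 - \frac{25}{48}} = \frac{29351}{- \frac{2256793}{48}} = 29351 \left(- \frac{48}{2256793}\right) = - \frac{28752}{46057}$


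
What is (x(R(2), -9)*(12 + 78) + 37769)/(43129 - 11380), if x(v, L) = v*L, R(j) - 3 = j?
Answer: 33719/31749 ≈ 1.0620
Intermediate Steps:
R(j) = 3 + j
x(v, L) = L*v
(x(R(2), -9)*(12 + 78) + 37769)/(43129 - 11380) = ((-9*(3 + 2))*(12 + 78) + 37769)/(43129 - 11380) = (-9*5*90 + 37769)/31749 = (-45*90 + 37769)*(1/31749) = (-4050 + 37769)*(1/31749) = 33719*(1/31749) = 33719/31749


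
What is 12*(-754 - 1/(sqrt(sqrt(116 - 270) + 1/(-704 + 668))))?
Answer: -9048 - 72/sqrt(-1 + 36*I*sqrt(154)) ≈ -9050.4 + 2.4114*I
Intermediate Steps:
12*(-754 - 1/(sqrt(sqrt(116 - 270) + 1/(-704 + 668)))) = 12*(-754 - 1/(sqrt(sqrt(-154) + 1/(-36)))) = 12*(-754 - 1/(sqrt(I*sqrt(154) - 1/36))) = 12*(-754 - 1/(sqrt(-1/36 + I*sqrt(154)))) = 12*(-754 - 1/sqrt(-1/36 + I*sqrt(154))) = -9048 - 12/sqrt(-1/36 + I*sqrt(154))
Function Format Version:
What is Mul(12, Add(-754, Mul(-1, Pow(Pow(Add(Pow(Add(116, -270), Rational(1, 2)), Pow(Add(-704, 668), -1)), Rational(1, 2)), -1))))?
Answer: Add(-9048, Mul(-72, Pow(Add(-1, Mul(36, I, Pow(154, Rational(1, 2)))), Rational(-1, 2)))) ≈ Add(-9050.4, Mul(2.4114, I))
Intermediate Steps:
Mul(12, Add(-754, Mul(-1, Pow(Pow(Add(Pow(Add(116, -270), Rational(1, 2)), Pow(Add(-704, 668), -1)), Rational(1, 2)), -1)))) = Mul(12, Add(-754, Mul(-1, Pow(Pow(Add(Pow(-154, Rational(1, 2)), Pow(-36, -1)), Rational(1, 2)), -1)))) = Mul(12, Add(-754, Mul(-1, Pow(Pow(Add(Mul(I, Pow(154, Rational(1, 2))), Rational(-1, 36)), Rational(1, 2)), -1)))) = Mul(12, Add(-754, Mul(-1, Pow(Pow(Add(Rational(-1, 36), Mul(I, Pow(154, Rational(1, 2)))), Rational(1, 2)), -1)))) = Mul(12, Add(-754, Mul(-1, Pow(Add(Rational(-1, 36), Mul(I, Pow(154, Rational(1, 2)))), Rational(-1, 2))))) = Add(-9048, Mul(-12, Pow(Add(Rational(-1, 36), Mul(I, Pow(154, Rational(1, 2)))), Rational(-1, 2))))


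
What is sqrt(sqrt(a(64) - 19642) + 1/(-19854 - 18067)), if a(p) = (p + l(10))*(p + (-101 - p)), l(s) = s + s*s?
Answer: sqrt(-37921 + 5752008964*I*sqrt(2326))/37921 ≈ 9.8213 + 9.8213*I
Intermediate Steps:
l(s) = s + s**2
a(p) = -11110 - 101*p (a(p) = (p + 10*(1 + 10))*(p + (-101 - p)) = (p + 10*11)*(-101) = (p + 110)*(-101) = (110 + p)*(-101) = -11110 - 101*p)
sqrt(sqrt(a(64) - 19642) + 1/(-19854 - 18067)) = sqrt(sqrt((-11110 - 101*64) - 19642) + 1/(-19854 - 18067)) = sqrt(sqrt((-11110 - 6464) - 19642) + 1/(-37921)) = sqrt(sqrt(-17574 - 19642) - 1/37921) = sqrt(sqrt(-37216) - 1/37921) = sqrt(4*I*sqrt(2326) - 1/37921) = sqrt(-1/37921 + 4*I*sqrt(2326))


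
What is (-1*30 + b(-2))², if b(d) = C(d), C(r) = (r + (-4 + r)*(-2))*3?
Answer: 0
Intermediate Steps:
C(r) = 24 - 3*r (C(r) = (r + (8 - 2*r))*3 = (8 - r)*3 = 24 - 3*r)
b(d) = 24 - 3*d
(-1*30 + b(-2))² = (-1*30 + (24 - 3*(-2)))² = (-30 + (24 + 6))² = (-30 + 30)² = 0² = 0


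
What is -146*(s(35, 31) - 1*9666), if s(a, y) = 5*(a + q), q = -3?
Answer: 1387876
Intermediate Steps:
s(a, y) = -15 + 5*a (s(a, y) = 5*(a - 3) = 5*(-3 + a) = -15 + 5*a)
-146*(s(35, 31) - 1*9666) = -146*((-15 + 5*35) - 1*9666) = -146*((-15 + 175) - 9666) = -146*(160 - 9666) = -146*(-9506) = 1387876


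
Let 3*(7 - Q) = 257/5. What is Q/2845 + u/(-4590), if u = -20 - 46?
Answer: 23543/2176425 ≈ 0.010817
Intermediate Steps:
Q = -152/15 (Q = 7 - 257/(3*5) = 7 - 257/15 = -152/15 ≈ -10.133)
u = -66
Q/2845 + u/(-4590) = -152/15/2845 - 66/(-4590) = -152/15*1/2845 - 66*(-1/4590) = -152/42675 + 11/765 = 23543/2176425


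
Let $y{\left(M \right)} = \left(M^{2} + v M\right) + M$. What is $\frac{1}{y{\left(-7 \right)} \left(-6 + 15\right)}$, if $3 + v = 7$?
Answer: $\frac{1}{126} \approx 0.0079365$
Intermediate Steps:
$v = 4$ ($v = -3 + 7 = 4$)
$y{\left(M \right)} = M^{2} + 5 M$ ($y{\left(M \right)} = \left(M^{2} + 4 M\right) + M = M^{2} + 5 M$)
$\frac{1}{y{\left(-7 \right)} \left(-6 + 15\right)} = \frac{1}{- 7 \left(5 - 7\right) \left(-6 + 15\right)} = \frac{1}{\left(-7\right) \left(-2\right) 9} = \frac{1}{14 \cdot 9} = \frac{1}{126}$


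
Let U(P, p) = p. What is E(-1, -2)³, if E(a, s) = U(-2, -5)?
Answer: -125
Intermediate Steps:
E(a, s) = -5
E(-1, -2)³ = (-5)³ = -125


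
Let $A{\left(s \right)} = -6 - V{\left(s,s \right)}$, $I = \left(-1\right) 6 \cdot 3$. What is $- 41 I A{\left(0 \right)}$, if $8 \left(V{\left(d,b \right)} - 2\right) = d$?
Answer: $-5904$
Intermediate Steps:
$V{\left(d,b \right)} = 2 + \frac{d}{8}$
$I = -18$ ($I = \left(-6\right) 3 = -18$)
$A{\left(s \right)} = -8 - \frac{s}{8}$ ($A{\left(s \right)} = -6 - \left(2 + \frac{s}{8}\right) = -8 - \frac{s}{8}$)
$- 41 I A{\left(0 \right)} = \left(-41\right) \left(-18\right) \left(-8 - 0\right) = 738 \left(-8 + 0\right) = 738 \left(-8\right) = -5904$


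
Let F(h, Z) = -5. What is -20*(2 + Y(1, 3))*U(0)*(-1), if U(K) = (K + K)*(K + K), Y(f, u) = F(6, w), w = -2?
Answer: 0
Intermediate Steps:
Y(f, u) = -5
U(K) = 4*K**2 (U(K) = (2*K)*(2*K) = 4*K**2)
-20*(2 + Y(1, 3))*U(0)*(-1) = -20*(2 - 5)*4*0**2*(-1) = -(-60)*4*0*(-1) = -(-60)*0*(-1) = -20*0*(-1) = 0*(-1) = 0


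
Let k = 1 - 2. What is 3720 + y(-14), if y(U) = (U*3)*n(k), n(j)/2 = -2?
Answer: 3888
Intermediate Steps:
k = -1
n(j) = -4 (n(j) = 2*(-2) = -4)
y(U) = -12*U (y(U) = (U*3)*(-4) = (3*U)*(-4) = -12*U)
3720 + y(-14) = 3720 - 12*(-14) = 3720 + 168 = 3888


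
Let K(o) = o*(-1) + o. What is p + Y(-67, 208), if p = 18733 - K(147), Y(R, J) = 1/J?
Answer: 3896465/208 ≈ 18733.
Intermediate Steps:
K(o) = 0 (K(o) = -o + o = 0)
p = 18733 (p = 18733 - 1*0 = 18733 + 0 = 18733)
p + Y(-67, 208) = 18733 + 1/208 = 3896465/208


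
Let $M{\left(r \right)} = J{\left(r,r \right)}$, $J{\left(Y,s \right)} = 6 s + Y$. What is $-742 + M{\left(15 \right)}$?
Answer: $-637$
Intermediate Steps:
$J{\left(Y,s \right)} = Y + 6 s$
$M{\left(r \right)} = 7 r$ ($M{\left(r \right)} = r + 6 r = 7 r$)
$-742 + M{\left(15 \right)} = -742 + 7 \cdot 15 = -742 + 105 = -637$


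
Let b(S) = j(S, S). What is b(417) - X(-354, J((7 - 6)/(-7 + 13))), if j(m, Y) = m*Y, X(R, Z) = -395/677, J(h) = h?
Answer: 117723248/677 ≈ 1.7389e+5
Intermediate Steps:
X(R, Z) = -395/677 (X(R, Z) = -395*1/677 = -395/677)
j(m, Y) = Y*m
b(S) = S² (b(S) = S*S = S²)
b(417) - X(-354, J((7 - 6)/(-7 + 13))) = 417² - 1*(-395/677) = 173889 + 395/677 = 117723248/677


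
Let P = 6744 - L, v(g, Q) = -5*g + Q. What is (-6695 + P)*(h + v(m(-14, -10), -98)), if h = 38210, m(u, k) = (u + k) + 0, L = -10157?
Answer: 390195792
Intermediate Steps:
m(u, k) = k + u (m(u, k) = (k + u) + 0 = k + u)
v(g, Q) = Q - 5*g
P = 16901 (P = 6744 - 1*(-10157) = 6744 + 10157 = 16901)
(-6695 + P)*(h + v(m(-14, -10), -98)) = (-6695 + 16901)*(38210 + (-98 - 5*(-10 - 14))) = 10206*(38210 + (-98 - 5*(-24))) = 10206*(38210 + (-98 + 120)) = 10206*(38210 + 22) = 10206*38232 = 390195792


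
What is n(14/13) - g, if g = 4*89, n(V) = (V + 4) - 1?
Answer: -4575/13 ≈ -351.92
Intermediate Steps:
n(V) = 3 + V (n(V) = (4 + V) - 1 = 3 + V)
g = 356
n(14/13) - g = (3 + 14/13) - 1*356 = (3 + 14*(1/13)) - 356 = (3 + 14/13) - 356 = 53/13 - 356 = -4575/13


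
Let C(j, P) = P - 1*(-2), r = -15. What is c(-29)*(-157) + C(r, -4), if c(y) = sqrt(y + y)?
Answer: -2 - 157*I*sqrt(58) ≈ -2.0 - 1195.7*I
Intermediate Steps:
c(y) = sqrt(2)*sqrt(y) (c(y) = sqrt(2*y) = sqrt(2)*sqrt(y))
C(j, P) = 2 + P (C(j, P) = P + 2 = 2 + P)
c(-29)*(-157) + C(r, -4) = (sqrt(2)*sqrt(-29))*(-157) + (2 - 4) = (sqrt(2)*(I*sqrt(29)))*(-157) - 2 = (I*sqrt(58))*(-157) - 2 = -157*I*sqrt(58) - 2 = -2 - 157*I*sqrt(58)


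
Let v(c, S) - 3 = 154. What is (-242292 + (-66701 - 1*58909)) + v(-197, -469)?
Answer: -367745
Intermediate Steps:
v(c, S) = 157 (v(c, S) = 3 + 154 = 157)
(-242292 + (-66701 - 1*58909)) + v(-197, -469) = (-242292 + (-66701 - 1*58909)) + 157 = (-242292 + (-66701 - 58909)) + 157 = (-242292 - 125610) + 157 = -367902 + 157 = -367745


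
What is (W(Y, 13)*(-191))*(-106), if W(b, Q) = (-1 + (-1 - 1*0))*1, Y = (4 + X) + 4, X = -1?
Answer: -40492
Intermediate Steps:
Y = 7 (Y = (4 - 1) + 4 = 3 + 4 = 7)
W(b, Q) = -2 (W(b, Q) = (-1 + (-1 + 0))*1 = (-1 - 1)*1 = -2*1 = -2)
(W(Y, 13)*(-191))*(-106) = -2*(-191)*(-106) = 382*(-106) = -40492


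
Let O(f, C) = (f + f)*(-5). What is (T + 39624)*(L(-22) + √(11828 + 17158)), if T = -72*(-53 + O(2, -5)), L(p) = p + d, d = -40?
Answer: -2782560 + 44880*√28986 ≈ 4.8584e+6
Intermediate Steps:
L(p) = -40 + p (L(p) = p - 40 = -40 + p)
O(f, C) = -10*f (O(f, C) = (2*f)*(-5) = -10*f)
T = 5256 (T = -72*(-53 - 10*2) = -72*(-53 - 20) = -72*(-73) = 5256)
(T + 39624)*(L(-22) + √(11828 + 17158)) = (5256 + 39624)*((-40 - 22) + √(11828 + 17158)) = 44880*(-62 + √28986) = -2782560 + 44880*√28986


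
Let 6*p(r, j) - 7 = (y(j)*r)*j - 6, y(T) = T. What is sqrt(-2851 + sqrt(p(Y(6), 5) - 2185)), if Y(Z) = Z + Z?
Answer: sqrt(-102636 + 6*I*sqrt(76854))/6 ≈ 0.43265 + 53.396*I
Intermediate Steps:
Y(Z) = 2*Z
p(r, j) = 1/6 + r*j**2/6 (p(r, j) = 7/6 + ((j*r)*j - 6)/6 = 7/6 + (r*j**2 - 6)/6 = 7/6 + (-6 + r*j**2)/6 = 7/6 + (-1 + r*j**2/6) = 1/6 + r*j**2/6)
sqrt(-2851 + sqrt(p(Y(6), 5) - 2185)) = sqrt(-2851 + sqrt((1/6 + (1/6)*(2*6)*5**2) - 2185)) = sqrt(-2851 + sqrt((1/6 + (1/6)*12*25) - 2185)) = sqrt(-2851 + sqrt((1/6 + 50) - 2185)) = sqrt(-2851 + sqrt(301/6 - 2185)) = sqrt(-2851 + sqrt(-12809/6)) = sqrt(-2851 + I*sqrt(76854)/6)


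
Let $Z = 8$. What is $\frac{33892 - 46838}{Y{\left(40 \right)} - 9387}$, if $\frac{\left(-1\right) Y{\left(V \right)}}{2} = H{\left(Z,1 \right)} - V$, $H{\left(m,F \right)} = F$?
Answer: $\frac{12946}{9309} \approx 1.3907$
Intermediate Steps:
$Y{\left(V \right)} = -2 + 2 V$ ($Y{\left(V \right)} = - 2 \left(1 - V\right) = -2 + 2 V$)
$\frac{33892 - 46838}{Y{\left(40 \right)} - 9387} = \frac{33892 - 46838}{\left(-2 + 2 \cdot 40\right) - 9387} = - \frac{12946}{\left(-2 + 80\right) - 9387} = - \frac{12946}{78 - 9387} = - \frac{12946}{-9309} = \left(-12946\right) \left(- \frac{1}{9309}\right) = \frac{12946}{9309}$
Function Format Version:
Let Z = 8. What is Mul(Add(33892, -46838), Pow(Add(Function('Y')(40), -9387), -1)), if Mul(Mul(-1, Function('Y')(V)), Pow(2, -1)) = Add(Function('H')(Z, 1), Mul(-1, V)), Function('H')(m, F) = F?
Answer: Rational(12946, 9309) ≈ 1.3907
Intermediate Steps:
Function('Y')(V) = Add(-2, Mul(2, V)) (Function('Y')(V) = Mul(-2, Add(1, Mul(-1, V))) = Add(-2, Mul(2, V)))
Mul(Add(33892, -46838), Pow(Add(Function('Y')(40), -9387), -1)) = Mul(Add(33892, -46838), Pow(Add(Add(-2, Mul(2, 40)), -9387), -1)) = Mul(-12946, Pow(Add(Add(-2, 80), -9387), -1)) = Mul(-12946, Pow(Add(78, -9387), -1)) = Mul(-12946, Pow(-9309, -1)) = Mul(-12946, Rational(-1, 9309)) = Rational(12946, 9309)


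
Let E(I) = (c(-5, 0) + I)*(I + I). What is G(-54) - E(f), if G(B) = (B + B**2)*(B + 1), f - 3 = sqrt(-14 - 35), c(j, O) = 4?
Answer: -151630 - 140*I ≈ -1.5163e+5 - 140.0*I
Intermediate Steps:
f = 3 + 7*I (f = 3 + sqrt(-14 - 35) = 3 + sqrt(-49) = 3 + 7*I ≈ 3.0 + 7.0*I)
E(I) = 2*I*(4 + I) (E(I) = (4 + I)*(I + I) = (4 + I)*(2*I) = 2*I*(4 + I))
G(B) = (1 + B)*(B + B**2) (G(B) = (B + B**2)*(1 + B) = (1 + B)*(B + B**2))
G(-54) - E(f) = -54*(1 + (-54)**2 + 2*(-54)) - 2*(3 + 7*I)*(4 + (3 + 7*I)) = -54*(1 + 2916 - 108) - 2*(3 + 7*I)*(7 + 7*I) = -54*2809 - 2*(3 + 7*I)*(7 + 7*I) = -151686 - 2*(3 + 7*I)*(7 + 7*I)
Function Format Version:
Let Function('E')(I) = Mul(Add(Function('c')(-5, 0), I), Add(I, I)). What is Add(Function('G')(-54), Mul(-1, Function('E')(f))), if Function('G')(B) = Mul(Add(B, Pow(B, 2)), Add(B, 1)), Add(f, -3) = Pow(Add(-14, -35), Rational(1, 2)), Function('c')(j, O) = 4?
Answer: Add(-151630, Mul(-140, I)) ≈ Add(-1.5163e+5, Mul(-140.00, I))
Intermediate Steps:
f = Add(3, Mul(7, I)) (f = Add(3, Pow(Add(-14, -35), Rational(1, 2))) = Add(3, Pow(-49, Rational(1, 2))) = Add(3, Mul(7, I)) ≈ Add(3.0000, Mul(7.0000, I)))
Function('E')(I) = Mul(2, I, Add(4, I)) (Function('E')(I) = Mul(Add(4, I), Add(I, I)) = Mul(Add(4, I), Mul(2, I)) = Mul(2, I, Add(4, I)))
Function('G')(B) = Mul(Add(1, B), Add(B, Pow(B, 2))) (Function('G')(B) = Mul(Add(B, Pow(B, 2)), Add(1, B)) = Mul(Add(1, B), Add(B, Pow(B, 2))))
Add(Function('G')(-54), Mul(-1, Function('E')(f))) = Add(Mul(-54, Add(1, Pow(-54, 2), Mul(2, -54))), Mul(-1, Mul(2, Add(3, Mul(7, I)), Add(4, Add(3, Mul(7, I)))))) = Add(Mul(-54, Add(1, 2916, -108)), Mul(-1, Mul(2, Add(3, Mul(7, I)), Add(7, Mul(7, I))))) = Add(Mul(-54, 2809), Mul(-2, Add(3, Mul(7, I)), Add(7, Mul(7, I)))) = Add(-151686, Mul(-2, Add(3, Mul(7, I)), Add(7, Mul(7, I))))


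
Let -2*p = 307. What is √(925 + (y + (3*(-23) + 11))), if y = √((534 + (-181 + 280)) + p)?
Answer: √(3468 + 2*√1918)/2 ≈ 29.814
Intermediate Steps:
p = -307/2 (p = -½*307 = -307/2 ≈ -153.50)
y = √1918/2 (y = √((534 + (-181 + 280)) - 307/2) = √((534 + 99) - 307/2) = √(633 - 307/2) = √(959/2) = √1918/2 ≈ 21.897)
√(925 + (y + (3*(-23) + 11))) = √(925 + (√1918/2 + (3*(-23) + 11))) = √(925 + (√1918/2 + (-69 + 11))) = √(925 + (√1918/2 - 58)) = √(925 + (-58 + √1918/2)) = √(867 + √1918/2)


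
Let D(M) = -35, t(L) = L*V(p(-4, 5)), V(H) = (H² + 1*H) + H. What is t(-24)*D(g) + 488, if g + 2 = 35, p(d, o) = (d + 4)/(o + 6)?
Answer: 488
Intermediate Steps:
p(d, o) = (4 + d)/(6 + o)
g = 33 (g = -2 + 35 = 33)
V(H) = H² + 2*H (V(H) = (H² + H) + H = (H + H²) + H = H² + 2*H)
t(L) = 0 (t(L) = L*(((4 - 4)/(6 + 5))*(2 + (4 - 4)/(6 + 5))) = L*((0/11)*(2 + 0/11)) = L*(((1/11)*0)*(2 + (1/11)*0)) = L*(0*(2 + 0)) = L*(0*2) = L*0 = 0)
t(-24)*D(g) + 488 = 0*(-35) + 488 = 0 + 488 = 488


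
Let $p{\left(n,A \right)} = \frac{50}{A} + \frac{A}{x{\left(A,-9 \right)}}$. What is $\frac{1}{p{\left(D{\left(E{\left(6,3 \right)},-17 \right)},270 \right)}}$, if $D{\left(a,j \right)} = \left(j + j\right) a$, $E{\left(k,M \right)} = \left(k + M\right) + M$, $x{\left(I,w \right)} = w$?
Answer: $- \frac{27}{805} \approx -0.03354$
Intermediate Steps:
$E{\left(k,M \right)} = k + 2 M$ ($E{\left(k,M \right)} = \left(M + k\right) + M = k + 2 M$)
$D{\left(a,j \right)} = 2 a j$ ($D{\left(a,j \right)} = 2 j a = 2 a j$)
$p{\left(n,A \right)} = \frac{50}{A} - \frac{A}{9}$ ($p{\left(n,A \right)} = \frac{50}{A} + \frac{A}{-9} = \frac{50}{A} + A \left(- \frac{1}{9}\right) = \frac{50}{A} - \frac{A}{9}$)
$\frac{1}{p{\left(D{\left(E{\left(6,3 \right)},-17 \right)},270 \right)}} = \frac{1}{\frac{50}{270} - 30} = \frac{1}{50 \cdot \frac{1}{270} - 30} = \frac{1}{\frac{5}{27} - 30} = \frac{1}{- \frac{805}{27}} = - \frac{27}{805}$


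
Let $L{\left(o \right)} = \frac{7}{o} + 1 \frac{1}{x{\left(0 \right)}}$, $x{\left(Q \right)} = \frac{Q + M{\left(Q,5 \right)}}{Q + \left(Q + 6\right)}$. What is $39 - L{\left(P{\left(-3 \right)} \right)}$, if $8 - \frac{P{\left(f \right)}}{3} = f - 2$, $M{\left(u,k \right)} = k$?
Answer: $\frac{7336}{195} \approx 37.62$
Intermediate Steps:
$x{\left(Q \right)} = \frac{5 + Q}{6 + 2 Q}$ ($x{\left(Q \right)} = \frac{Q + 5}{Q + \left(Q + 6\right)} = \frac{5 + Q}{Q + \left(6 + Q\right)} = \frac{5 + Q}{6 + 2 Q}$)
$P{\left(f \right)} = 30 - 3 f$ ($P{\left(f \right)} = 24 - 3 \left(f - 2\right) = 24 - 3 \left(-2 + f\right) = 24 - \left(-6 + 3 f\right) = 30 - 3 f$)
$L{\left(o \right)} = \frac{6}{5} + \frac{7}{o}$ ($L{\left(o \right)} = \frac{7}{o} + 1 \frac{1}{\frac{1}{2} \frac{1}{3 + 0} \left(5 + 0\right)} = \frac{7}{o} + 1 \frac{1}{\frac{1}{2} \cdot \frac{1}{3} \cdot 5} = \frac{7}{o} + 1 \frac{1}{\frac{5}{6}} = \frac{7}{o} + 1 \cdot \frac{6}{5} = \frac{7}{o} + \frac{6}{5} = \frac{6}{5} + \frac{7}{o}$)
$39 - L{\left(P{\left(-3 \right)} \right)} = 39 - \left(\frac{6}{5} + \frac{7}{30 - -9}\right) = 39 - \left(\frac{6}{5} + \frac{7}{30 + 9}\right) = 39 - \left(\frac{6}{5} + \frac{7}{39}\right) = 39 - \frac{269}{195} = \frac{7336}{195}$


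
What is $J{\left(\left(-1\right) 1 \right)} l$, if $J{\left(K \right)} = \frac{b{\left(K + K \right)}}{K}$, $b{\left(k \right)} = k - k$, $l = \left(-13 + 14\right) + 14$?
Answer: $0$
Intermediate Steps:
$l = 15$ ($l = 1 + 14 = 15$)
$b{\left(k \right)} = 0$
$J{\left(K \right)} = 0$ ($J{\left(K \right)} = \frac{0}{K} = 0$)
$J{\left(\left(-1\right) 1 \right)} l = 0 \cdot 15 = 0$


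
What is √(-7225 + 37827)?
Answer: √30602 ≈ 174.93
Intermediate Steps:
√(-7225 + 37827) = √30602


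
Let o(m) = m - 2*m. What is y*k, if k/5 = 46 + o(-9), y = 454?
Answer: 124850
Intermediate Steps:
o(m) = -m
k = 275 (k = 5*(46 - 1*(-9)) = 5*(46 + 9) = 5*55 = 275)
y*k = 454*275 = 124850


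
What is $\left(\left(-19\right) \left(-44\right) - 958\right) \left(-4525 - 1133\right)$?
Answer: $690276$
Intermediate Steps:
$\left(\left(-19\right) \left(-44\right) - 958\right) \left(-4525 - 1133\right) = \left(836 - 958\right) \left(-5658\right) = \left(-122\right) \left(-5658\right) = 690276$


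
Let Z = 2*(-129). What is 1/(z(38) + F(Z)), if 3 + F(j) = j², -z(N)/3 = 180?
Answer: 1/66021 ≈ 1.5147e-5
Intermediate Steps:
Z = -258
z(N) = -540 (z(N) = -3*180 = -540)
F(j) = -3 + j²
1/(z(38) + F(Z)) = 1/(-540 + (-3 + (-258)²)) = 1/(-540 + (-3 + 66564)) = 1/(-540 + 66561) = 1/66021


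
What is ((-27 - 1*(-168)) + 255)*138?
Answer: 54648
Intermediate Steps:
((-27 - 1*(-168)) + 255)*138 = ((-27 + 168) + 255)*138 = (141 + 255)*138 = 396*138 = 54648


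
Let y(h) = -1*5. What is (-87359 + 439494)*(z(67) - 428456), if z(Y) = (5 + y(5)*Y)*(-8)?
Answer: -149944717160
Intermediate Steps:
y(h) = -5
z(Y) = -40 + 40*Y (z(Y) = (5 - 5*Y)*(-8) = -40 + 40*Y)
(-87359 + 439494)*(z(67) - 428456) = (-87359 + 439494)*((-40 + 40*67) - 428456) = 352135*((-40 + 2680) - 428456) = 352135*(2640 - 428456) = 352135*(-425816) = -149944717160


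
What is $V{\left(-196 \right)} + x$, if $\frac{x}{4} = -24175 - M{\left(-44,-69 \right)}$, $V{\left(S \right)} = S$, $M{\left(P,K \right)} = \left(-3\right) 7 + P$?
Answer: $-96636$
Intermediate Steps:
$M{\left(P,K \right)} = -21 + P$
$x = -96440$ ($x = 4 \left(-24175 - \left(-21 - 44\right)\right) = 4 \left(-24175 - -65\right) = 4 \left(-24175 + 65\right) = 4 \left(-24110\right) = -96440$)
$V{\left(-196 \right)} + x = -196 - 96440 = -96636$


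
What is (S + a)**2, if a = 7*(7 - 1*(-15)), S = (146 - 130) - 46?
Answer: 15376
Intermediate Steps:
S = -30 (S = 16 - 46 = -30)
a = 154 (a = 7*(7 + 15) = 7*22 = 154)
(S + a)**2 = (-30 + 154)**2 = 124**2 = 15376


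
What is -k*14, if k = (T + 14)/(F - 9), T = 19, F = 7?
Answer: 231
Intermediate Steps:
k = -33/2 (k = (19 + 14)/(7 - 9) = 33/(-2) = 33*(-1/2) = -33/2 ≈ -16.500)
-k*14 = -1*(-33/2)*14 = (33/2)*14 = 231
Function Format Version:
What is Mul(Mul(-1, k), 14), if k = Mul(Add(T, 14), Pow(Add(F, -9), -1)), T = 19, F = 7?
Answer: 231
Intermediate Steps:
k = Rational(-33, 2) (k = Mul(Add(19, 14), Pow(Add(7, -9), -1)) = Mul(33, Pow(-2, -1)) = Mul(33, Rational(-1, 2)) = Rational(-33, 2) ≈ -16.500)
Mul(Mul(-1, k), 14) = Mul(Mul(-1, Rational(-33, 2)), 14) = Mul(Rational(33, 2), 14) = 231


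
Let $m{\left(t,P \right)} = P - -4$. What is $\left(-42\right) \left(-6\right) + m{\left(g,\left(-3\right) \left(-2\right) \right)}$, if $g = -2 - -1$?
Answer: $262$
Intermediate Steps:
$g = -1$ ($g = -2 + 1 = -1$)
$m{\left(t,P \right)} = 4 + P$ ($m{\left(t,P \right)} = P + 4 = 4 + P$)
$\left(-42\right) \left(-6\right) + m{\left(g,\left(-3\right) \left(-2\right) \right)} = \left(-42\right) \left(-6\right) + \left(4 - -6\right) = 252 + \left(4 + 6\right) = 252 + 10 = 262$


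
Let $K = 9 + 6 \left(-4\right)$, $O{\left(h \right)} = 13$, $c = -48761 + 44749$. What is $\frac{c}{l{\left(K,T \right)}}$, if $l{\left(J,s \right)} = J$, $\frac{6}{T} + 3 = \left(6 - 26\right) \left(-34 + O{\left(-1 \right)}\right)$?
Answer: $\frac{4012}{15} \approx 267.47$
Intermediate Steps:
$c = -4012$
$K = -15$ ($K = 9 - 24 = -15$)
$T = \frac{2}{139}$ ($T = \frac{6}{-3 + \left(6 - 26\right) \left(-34 + 13\right)} = \frac{6}{-3 - -420} = \frac{6}{-3 + 420} = \frac{6}{417} = 6 \cdot \frac{1}{417} = \frac{2}{139} \approx 0.014388$)
$\frac{c}{l{\left(K,T \right)}} = - \frac{4012}{-15} = \left(-4012\right) \left(- \frac{1}{15}\right) = \frac{4012}{15}$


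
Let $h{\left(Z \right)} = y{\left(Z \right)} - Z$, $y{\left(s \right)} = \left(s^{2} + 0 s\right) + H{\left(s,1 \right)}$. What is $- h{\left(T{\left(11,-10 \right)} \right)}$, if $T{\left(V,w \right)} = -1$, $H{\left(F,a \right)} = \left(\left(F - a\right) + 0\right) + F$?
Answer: $1$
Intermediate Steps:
$H{\left(F,a \right)} = - a + 2 F$ ($H{\left(F,a \right)} = \left(F - a\right) + F = - a + 2 F$)
$y{\left(s \right)} = -1 + s^{2} + 2 s$ ($y{\left(s \right)} = \left(s^{2} + 0 s\right) + \left(\left(-1\right) 1 + 2 s\right) = \left(s^{2} + 0\right) + \left(-1 + 2 s\right) = s^{2} + \left(-1 + 2 s\right) = -1 + s^{2} + 2 s$)
$h{\left(Z \right)} = -1 + Z + Z^{2}$ ($h{\left(Z \right)} = \left(-1 + Z^{2} + 2 Z\right) - Z = -1 + Z + Z^{2}$)
$- h{\left(T{\left(11,-10 \right)} \right)} = - (-1 - 1 + \left(-1\right)^{2}) = - (-1 - 1 + 1) = \left(-1\right) \left(-1\right) = 1$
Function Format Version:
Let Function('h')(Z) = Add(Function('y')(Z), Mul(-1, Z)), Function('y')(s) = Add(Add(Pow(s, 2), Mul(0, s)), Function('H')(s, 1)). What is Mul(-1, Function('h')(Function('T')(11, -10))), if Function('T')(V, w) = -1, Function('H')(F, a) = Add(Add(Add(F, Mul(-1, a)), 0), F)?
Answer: 1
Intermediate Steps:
Function('H')(F, a) = Add(Mul(-1, a), Mul(2, F)) (Function('H')(F, a) = Add(Add(F, Mul(-1, a)), F) = Add(Mul(-1, a), Mul(2, F)))
Function('y')(s) = Add(-1, Pow(s, 2), Mul(2, s)) (Function('y')(s) = Add(Add(Pow(s, 2), Mul(0, s)), Add(Mul(-1, 1), Mul(2, s))) = Add(Add(Pow(s, 2), 0), Add(-1, Mul(2, s))) = Add(Pow(s, 2), Add(-1, Mul(2, s))) = Add(-1, Pow(s, 2), Mul(2, s)))
Function('h')(Z) = Add(-1, Z, Pow(Z, 2)) (Function('h')(Z) = Add(Add(-1, Pow(Z, 2), Mul(2, Z)), Mul(-1, Z)) = Add(-1, Z, Pow(Z, 2)))
Mul(-1, Function('h')(Function('T')(11, -10))) = Mul(-1, Add(-1, -1, Pow(-1, 2))) = Mul(-1, Add(-1, -1, 1)) = Mul(-1, -1) = 1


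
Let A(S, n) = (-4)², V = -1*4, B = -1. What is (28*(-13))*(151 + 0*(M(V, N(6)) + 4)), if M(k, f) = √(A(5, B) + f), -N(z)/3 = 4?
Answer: -54964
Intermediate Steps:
N(z) = -12 (N(z) = -3*4 = -12)
V = -4
A(S, n) = 16
M(k, f) = √(16 + f)
(28*(-13))*(151 + 0*(M(V, N(6)) + 4)) = (28*(-13))*(151 + 0*(√(16 - 12) + 4)) = -364*(151 + 0*(√4 + 4)) = -364*(151 + 0*(2 + 4)) = -364*(151 + 0*6) = -364*(151 + 0) = -364*151 = -54964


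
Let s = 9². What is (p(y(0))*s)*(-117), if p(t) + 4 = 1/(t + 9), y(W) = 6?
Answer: 186381/5 ≈ 37276.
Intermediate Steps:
p(t) = -4 + 1/(9 + t) (p(t) = -4 + 1/(t + 9) = -4 + 1/(9 + t))
s = 81
(p(y(0))*s)*(-117) = (((-35 - 4*6)/(9 + 6))*81)*(-117) = (((-35 - 24)/15)*81)*(-117) = (((1/15)*(-59))*81)*(-117) = -59/15*81*(-117) = -1593/5*(-117) = 186381/5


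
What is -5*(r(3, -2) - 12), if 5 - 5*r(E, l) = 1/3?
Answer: 166/3 ≈ 55.333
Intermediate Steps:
r(E, l) = 14/15 (r(E, l) = 1 - 1/(5*3) = 1 - 1/5*1/3 = 1 - 1/15 = 14/15)
-5*(r(3, -2) - 12) = -5*(14/15 - 12) = -5*(-166/15) = 166/3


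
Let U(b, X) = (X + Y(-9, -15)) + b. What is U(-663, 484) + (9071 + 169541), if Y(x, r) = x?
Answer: 178424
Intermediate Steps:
U(b, X) = -9 + X + b (U(b, X) = (X - 9) + b = (-9 + X) + b = -9 + X + b)
U(-663, 484) + (9071 + 169541) = (-9 + 484 - 663) + (9071 + 169541) = -188 + 178612 = 178424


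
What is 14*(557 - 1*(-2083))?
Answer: 36960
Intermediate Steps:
14*(557 - 1*(-2083)) = 14*(557 + 2083) = 14*2640 = 36960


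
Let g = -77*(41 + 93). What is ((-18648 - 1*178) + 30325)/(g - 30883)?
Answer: -11499/41201 ≈ -0.27910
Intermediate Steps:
g = -10318 (g = -77*134 = -10318)
((-18648 - 1*178) + 30325)/(g - 30883) = ((-18648 - 1*178) + 30325)/(-10318 - 30883) = ((-18648 - 178) + 30325)/(-41201) = (-18826 + 30325)*(-1/41201) = 11499*(-1/41201) = -11499/41201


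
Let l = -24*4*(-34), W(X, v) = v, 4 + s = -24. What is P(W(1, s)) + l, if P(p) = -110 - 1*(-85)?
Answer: 3239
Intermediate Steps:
s = -28 (s = -4 - 24 = -28)
P(p) = -25 (P(p) = -110 + 85 = -25)
l = 3264 (l = -96*(-34) = 3264)
P(W(1, s)) + l = -25 + 3264 = 3239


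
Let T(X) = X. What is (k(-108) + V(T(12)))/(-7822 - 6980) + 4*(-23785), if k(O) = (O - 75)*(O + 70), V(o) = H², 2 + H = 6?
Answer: -704134625/7401 ≈ -95141.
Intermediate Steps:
H = 4 (H = -2 + 6 = 4)
V(o) = 16 (V(o) = 4² = 16)
k(O) = (-75 + O)*(70 + O)
(k(-108) + V(T(12)))/(-7822 - 6980) + 4*(-23785) = ((-5250 + (-108)² - 5*(-108)) + 16)/(-7822 - 6980) + 4*(-23785) = ((-5250 + 11664 + 540) + 16)/(-14802) - 95140 = (6954 + 16)*(-1/14802) - 95140 = 6970*(-1/14802) - 95140 = -3485/7401 - 95140 = -704134625/7401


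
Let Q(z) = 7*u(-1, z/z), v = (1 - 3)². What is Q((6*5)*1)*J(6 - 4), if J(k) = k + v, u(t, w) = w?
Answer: 42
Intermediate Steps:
v = 4 (v = (-2)² = 4)
J(k) = 4 + k (J(k) = k + 4 = 4 + k)
Q(z) = 7 (Q(z) = 7*(z/z) = 7*1 = 7)
Q((6*5)*1)*J(6 - 4) = 7*(4 + (6 - 4)) = 7*(4 + 2) = 7*6 = 42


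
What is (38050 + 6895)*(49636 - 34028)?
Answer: 701501560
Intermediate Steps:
(38050 + 6895)*(49636 - 34028) = 44945*15608 = 701501560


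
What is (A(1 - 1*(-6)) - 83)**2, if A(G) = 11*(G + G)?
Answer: 5041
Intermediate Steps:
A(G) = 22*G (A(G) = 11*(2*G) = 22*G)
(A(1 - 1*(-6)) - 83)**2 = (22*(1 - 1*(-6)) - 83)**2 = (22*(1 + 6) - 83)**2 = (22*7 - 83)**2 = (154 - 83)**2 = 71**2 = 5041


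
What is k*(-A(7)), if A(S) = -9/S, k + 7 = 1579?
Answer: 14148/7 ≈ 2021.1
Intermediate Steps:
k = 1572 (k = -7 + 1579 = 1572)
k*(-A(7)) = 1572*(-(-9)/7) = 1572*(-1*(-9/7)) = 1572*(9/7) = 14148/7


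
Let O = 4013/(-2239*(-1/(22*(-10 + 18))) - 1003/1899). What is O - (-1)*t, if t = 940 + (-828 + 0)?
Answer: 1797678208/4075333 ≈ 441.11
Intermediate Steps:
t = 112 (t = 940 - 828 = 112)
O = 1341240912/4075333 (O = 4013/(-2239/((-22*8)) - 1003*1/1899) = 4013/(-2239/(-176) - 1003/1899) = 4013/(-2239*(-1/176) - 1003/1899) = 4013/(2239/176 - 1003/1899) = 4013/(4075333/334224) = 4013*(334224/4075333) = 1341240912/4075333 ≈ 329.11)
O - (-1)*t = 1341240912/4075333 - (-1)*112 = 1341240912/4075333 - 1*(-112) = 1341240912/4075333 + 112 = 1797678208/4075333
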